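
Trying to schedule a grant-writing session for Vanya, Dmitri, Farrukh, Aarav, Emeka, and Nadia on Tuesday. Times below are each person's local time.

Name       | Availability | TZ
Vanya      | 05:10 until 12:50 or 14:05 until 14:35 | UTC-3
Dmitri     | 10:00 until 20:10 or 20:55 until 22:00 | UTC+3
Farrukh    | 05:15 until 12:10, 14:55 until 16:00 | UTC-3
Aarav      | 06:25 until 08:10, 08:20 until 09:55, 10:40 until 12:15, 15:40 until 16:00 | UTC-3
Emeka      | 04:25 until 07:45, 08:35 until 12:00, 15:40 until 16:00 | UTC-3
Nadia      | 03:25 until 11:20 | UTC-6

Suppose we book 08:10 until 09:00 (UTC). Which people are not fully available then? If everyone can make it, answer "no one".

Vanya in UTC: 08:10-15:50, 17:05-17:35 (add 3h to convert from UTC-3).
Dmitri in UTC: 07:00-17:10, 17:55-19:00 (subtract 3h to convert from UTC+3).
Farrukh in UTC: 08:15-15:10, 17:55-19:00 (add 3h to convert from UTC-3).
Aarav in UTC: 09:25-11:10, 11:20-12:55, 13:40-15:15, 18:40-19:00 (add 3h to convert from UTC-3).
Emeka in UTC: 07:25-10:45, 11:35-15:00, 18:40-19:00 (add 3h to convert from UTC-3).
Nadia in UTC: 09:25-17:20 (add 6h to convert from UTC-6).
Vanya: free for 08:10-09:00. Dmitri: free for 08:10-09:00. Farrukh: not fully free for 08:10-09:00. Aarav: not fully free for 08:10-09:00. Emeka: free for 08:10-09:00. Nadia: not fully free for 08:10-09:00.

Aarav, Farrukh, Nadia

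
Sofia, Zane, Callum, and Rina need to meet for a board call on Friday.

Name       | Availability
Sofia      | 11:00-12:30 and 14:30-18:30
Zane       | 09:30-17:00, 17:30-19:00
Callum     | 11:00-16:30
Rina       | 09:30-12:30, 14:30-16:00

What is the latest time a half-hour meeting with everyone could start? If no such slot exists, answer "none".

Sofia ∩ Zane: 11:00-12:30, 14:30-17:00, 17:30-18:30.
Sofia ∩ Zane ∩ Callum: 11:00-12:30, 14:30-16:30.
Sofia ∩ Zane ∩ Callum ∩ Rina: 11:00-12:30, 14:30-16:00.
The last common window of at least 30 minutes is 14:30-16:00; a 30-minute meeting can start as late as 15:30 and still end by 16:00.

15:30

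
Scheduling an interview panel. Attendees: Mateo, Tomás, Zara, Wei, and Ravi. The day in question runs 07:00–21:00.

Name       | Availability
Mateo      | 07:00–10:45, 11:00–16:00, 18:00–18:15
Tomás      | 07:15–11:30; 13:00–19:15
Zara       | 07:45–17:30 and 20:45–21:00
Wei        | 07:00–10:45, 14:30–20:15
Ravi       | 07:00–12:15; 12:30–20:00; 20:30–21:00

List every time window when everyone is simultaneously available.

07:45-10:45, 14:30-16:00

Mateo ∩ Tomás: 07:15-10:45, 11:00-11:30, 13:00-16:00, 18:00-18:15.
Mateo ∩ Tomás ∩ Zara: 07:45-10:45, 11:00-11:30, 13:00-16:00.
Mateo ∩ Tomás ∩ Zara ∩ Wei: 07:45-10:45, 14:30-16:00.
Mateo ∩ Tomás ∩ Zara ∩ Wei ∩ Ravi: 07:45-10:45, 14:30-16:00.
So the common availability across everyone is 07:45-10:45, 14:30-16:00.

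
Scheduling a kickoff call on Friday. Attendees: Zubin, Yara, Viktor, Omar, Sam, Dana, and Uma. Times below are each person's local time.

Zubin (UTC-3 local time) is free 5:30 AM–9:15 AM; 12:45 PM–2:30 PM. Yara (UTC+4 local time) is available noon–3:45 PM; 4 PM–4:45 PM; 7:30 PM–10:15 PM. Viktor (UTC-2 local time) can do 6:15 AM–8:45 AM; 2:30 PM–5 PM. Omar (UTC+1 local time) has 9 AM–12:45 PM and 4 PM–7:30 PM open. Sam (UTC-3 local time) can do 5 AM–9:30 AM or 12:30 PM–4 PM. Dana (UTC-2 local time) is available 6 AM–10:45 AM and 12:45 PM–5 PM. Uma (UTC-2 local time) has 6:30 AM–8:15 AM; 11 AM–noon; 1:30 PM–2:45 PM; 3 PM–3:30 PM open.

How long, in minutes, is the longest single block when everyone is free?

105

Zubin in UTC: 08:30-12:15, 15:45-17:30 (add 3h to convert from UTC-3).
Yara in UTC: 08:00-11:45, 12:00-12:45, 15:30-18:15 (subtract 4h to convert from UTC+4).
Viktor in UTC: 08:15-10:45, 16:30-19:00 (add 2h to convert from UTC-2).
Omar in UTC: 08:00-11:45, 15:00-18:30 (subtract 1h to convert from UTC+1).
Sam in UTC: 08:00-12:30, 15:30-19:00 (add 3h to convert from UTC-3).
Dana in UTC: 08:00-12:45, 14:45-19:00 (add 2h to convert from UTC-2).
Uma in UTC: 08:30-10:15, 13:00-14:00, 15:30-16:45, 17:00-17:30 (add 2h to convert from UTC-2).
Zubin ∩ Yara: 08:30-11:45, 12:00-12:15, 15:45-17:30.
Zubin ∩ Yara ∩ Viktor: 08:30-10:45, 16:30-17:30.
Zubin ∩ Yara ∩ Viktor ∩ Omar: 08:30-10:45, 16:30-17:30.
Zubin ∩ Yara ∩ Viktor ∩ Omar ∩ Sam: 08:30-10:45, 16:30-17:30.
Zubin ∩ Yara ∩ Viktor ∩ Omar ∩ Sam ∩ Dana: 08:30-10:45, 16:30-17:30.
Zubin ∩ Yara ∩ Viktor ∩ Omar ∩ Sam ∩ Dana ∩ Uma: 08:30-10:15, 16:30-16:45, 17:00-17:30.
So the common availability across everyone is 08:30-10:15, 16:30-16:45, 17:00-17:30.
The longest is 08:30-10:15 at 105 minutes.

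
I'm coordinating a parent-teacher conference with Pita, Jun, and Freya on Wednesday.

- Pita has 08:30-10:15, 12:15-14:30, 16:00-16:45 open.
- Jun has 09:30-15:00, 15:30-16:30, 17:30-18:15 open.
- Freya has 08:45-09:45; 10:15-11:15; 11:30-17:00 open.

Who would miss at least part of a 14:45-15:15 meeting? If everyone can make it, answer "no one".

Jun, Pita

Pita: not fully free for 14:45-15:15. Jun: not fully free for 14:45-15:15. Freya: free for 14:45-15:15.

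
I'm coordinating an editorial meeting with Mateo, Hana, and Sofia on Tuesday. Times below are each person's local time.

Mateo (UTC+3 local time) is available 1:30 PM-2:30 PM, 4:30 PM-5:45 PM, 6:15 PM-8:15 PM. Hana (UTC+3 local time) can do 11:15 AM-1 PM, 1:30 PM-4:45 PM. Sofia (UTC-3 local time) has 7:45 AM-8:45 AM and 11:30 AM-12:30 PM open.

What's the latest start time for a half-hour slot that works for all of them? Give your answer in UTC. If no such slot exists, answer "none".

Mateo in UTC: 10:30-11:30, 13:30-14:45, 15:15-17:15 (subtract 3h to convert from UTC+3).
Hana in UTC: 08:15-10:00, 10:30-13:45 (subtract 3h to convert from UTC+3).
Sofia in UTC: 10:45-11:45, 14:30-15:30 (add 3h to convert from UTC-3).
Mateo ∩ Hana: 10:30-11:30, 13:30-13:45.
Mateo ∩ Hana ∩ Sofia: 10:45-11:30.
The last common window of at least 30 minutes is 10:45-11:30; a 30-minute meeting can start as late as 11:00 and still end by 11:30.

11:00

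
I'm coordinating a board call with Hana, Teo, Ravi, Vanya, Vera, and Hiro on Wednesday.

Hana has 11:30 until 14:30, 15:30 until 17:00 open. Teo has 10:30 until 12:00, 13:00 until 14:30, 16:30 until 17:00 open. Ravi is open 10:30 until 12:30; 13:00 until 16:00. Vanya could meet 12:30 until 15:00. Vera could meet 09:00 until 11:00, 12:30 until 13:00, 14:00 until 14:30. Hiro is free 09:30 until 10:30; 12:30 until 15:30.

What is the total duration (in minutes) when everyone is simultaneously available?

Hana ∩ Teo: 11:30-12:00, 13:00-14:30, 16:30-17:00.
Hana ∩ Teo ∩ Ravi: 11:30-12:00, 13:00-14:30.
Hana ∩ Teo ∩ Ravi ∩ Vanya: 13:00-14:30.
Hana ∩ Teo ∩ Ravi ∩ Vanya ∩ Vera: 14:00-14:30.
Hana ∩ Teo ∩ Ravi ∩ Vanya ∩ Vera ∩ Hiro: 14:00-14:30.
Those are the intersection windows.
That's a single block of 30 minutes.

30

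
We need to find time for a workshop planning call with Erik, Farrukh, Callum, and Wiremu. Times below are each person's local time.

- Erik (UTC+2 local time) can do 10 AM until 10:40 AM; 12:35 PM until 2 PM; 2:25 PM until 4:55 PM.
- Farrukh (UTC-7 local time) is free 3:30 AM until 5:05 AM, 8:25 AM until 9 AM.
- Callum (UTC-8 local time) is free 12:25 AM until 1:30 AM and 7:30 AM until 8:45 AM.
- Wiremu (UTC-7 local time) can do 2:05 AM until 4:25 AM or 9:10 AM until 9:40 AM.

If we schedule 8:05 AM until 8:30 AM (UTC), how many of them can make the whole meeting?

Erik in UTC: 08:00-08:40, 10:35-12:00, 12:25-14:55 (subtract 2h to convert from UTC+2).
Farrukh in UTC: 10:30-12:05, 15:25-16:00 (add 7h to convert from UTC-7).
Callum in UTC: 08:25-09:30, 15:30-16:45 (add 8h to convert from UTC-8).
Wiremu in UTC: 09:05-11:25, 16:10-16:40 (add 7h to convert from UTC-7).
Erik can make the full 08:05-08:30 slot — that's 1.

1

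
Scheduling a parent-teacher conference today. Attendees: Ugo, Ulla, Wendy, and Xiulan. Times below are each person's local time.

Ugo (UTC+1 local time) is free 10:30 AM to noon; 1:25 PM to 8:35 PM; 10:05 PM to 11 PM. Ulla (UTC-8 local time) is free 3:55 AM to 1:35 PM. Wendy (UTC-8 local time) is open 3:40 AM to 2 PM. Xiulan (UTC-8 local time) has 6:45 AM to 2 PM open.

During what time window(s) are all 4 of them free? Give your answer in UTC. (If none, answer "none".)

14:45-19:35, 21:05-21:35

Ugo in UTC: 09:30-11:00, 12:25-19:35, 21:05-22:00 (subtract 1h to convert from UTC+1).
Ulla in UTC: 11:55-21:35 (add 8h to convert from UTC-8).
Wendy in UTC: 11:40-22:00 (add 8h to convert from UTC-8).
Xiulan in UTC: 14:45-22:00 (add 8h to convert from UTC-8).
Ugo ∩ Ulla: 12:25-19:35, 21:05-21:35.
Ugo ∩ Ulla ∩ Wendy: 12:25-19:35, 21:05-21:35.
Ugo ∩ Ulla ∩ Wendy ∩ Xiulan: 14:45-19:35, 21:05-21:35.
Those are the intersection windows.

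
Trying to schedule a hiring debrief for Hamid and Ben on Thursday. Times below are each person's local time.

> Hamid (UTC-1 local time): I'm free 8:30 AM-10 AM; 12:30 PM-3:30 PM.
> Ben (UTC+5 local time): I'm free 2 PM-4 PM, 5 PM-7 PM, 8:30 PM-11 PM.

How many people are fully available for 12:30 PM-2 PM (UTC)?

1

Hamid in UTC: 09:30-11:00, 13:30-16:30 (add 1h to convert from UTC-1).
Ben in UTC: 09:00-11:00, 12:00-14:00, 15:30-18:00 (subtract 5h to convert from UTC+5).
Ben can make the full 12:30-14:00 slot — that's 1.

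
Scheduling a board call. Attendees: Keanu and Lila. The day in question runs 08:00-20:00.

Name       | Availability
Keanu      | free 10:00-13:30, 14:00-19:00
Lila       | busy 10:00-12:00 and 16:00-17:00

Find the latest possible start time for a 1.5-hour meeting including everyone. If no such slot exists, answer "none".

Keanu free: 10:00-13:30, 14:00-19:00.
Lila free: 08:00-10:00, 12:00-16:00, 17:00-20:00 (invert busy blocks within the working day).
Keanu ∩ Lila: 12:00-13:30, 14:00-16:00, 17:00-19:00.
So the common availability across everyone is 12:00-13:30, 14:00-16:00, 17:00-19:00.
The last common window of at least 90 minutes is 17:00-19:00; a 90-minute meeting can start as late as 17:30 and still end by 19:00.

17:30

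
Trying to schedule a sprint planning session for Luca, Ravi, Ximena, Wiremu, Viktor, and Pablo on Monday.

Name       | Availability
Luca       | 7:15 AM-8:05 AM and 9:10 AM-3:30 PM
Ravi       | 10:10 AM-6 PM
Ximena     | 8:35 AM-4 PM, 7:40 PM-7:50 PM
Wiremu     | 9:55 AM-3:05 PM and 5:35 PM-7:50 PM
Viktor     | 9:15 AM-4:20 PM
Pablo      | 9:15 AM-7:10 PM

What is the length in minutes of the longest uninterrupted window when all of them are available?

295

Luca ∩ Ravi: 10:10-15:30.
Luca ∩ Ravi ∩ Ximena: 10:10-15:30.
Luca ∩ Ravi ∩ Ximena ∩ Wiremu: 10:10-15:05.
Luca ∩ Ravi ∩ Ximena ∩ Wiremu ∩ Viktor: 10:10-15:05.
Luca ∩ Ravi ∩ Ximena ∩ Wiremu ∩ Viktor ∩ Pablo: 10:10-15:05.
So the common availability across everyone is 10:10-15:05.
The longest is 10:10-15:05 at 295 minutes.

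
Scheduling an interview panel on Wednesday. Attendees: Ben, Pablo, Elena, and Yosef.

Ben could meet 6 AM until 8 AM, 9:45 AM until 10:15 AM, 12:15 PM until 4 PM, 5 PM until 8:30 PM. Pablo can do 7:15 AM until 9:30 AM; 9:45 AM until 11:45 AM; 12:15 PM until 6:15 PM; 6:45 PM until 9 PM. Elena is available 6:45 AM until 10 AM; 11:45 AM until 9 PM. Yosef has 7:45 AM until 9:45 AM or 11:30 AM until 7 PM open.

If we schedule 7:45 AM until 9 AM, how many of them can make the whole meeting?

Pablo, Elena, and Yosef can make the full 07:45-09:00 slot — that's 3.

3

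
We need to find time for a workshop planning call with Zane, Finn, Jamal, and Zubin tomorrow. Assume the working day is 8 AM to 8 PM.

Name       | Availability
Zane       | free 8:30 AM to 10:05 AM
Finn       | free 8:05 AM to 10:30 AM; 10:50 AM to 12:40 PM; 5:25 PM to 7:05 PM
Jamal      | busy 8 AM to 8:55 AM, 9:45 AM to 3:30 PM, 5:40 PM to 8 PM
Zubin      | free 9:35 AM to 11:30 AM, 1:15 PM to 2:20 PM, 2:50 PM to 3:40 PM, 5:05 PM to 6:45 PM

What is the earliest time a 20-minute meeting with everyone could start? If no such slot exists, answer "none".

none

Zane free: 08:30-10:05.
Finn free: 08:05-10:30, 10:50-12:40, 17:25-19:05.
Jamal free: 08:55-09:45, 15:30-17:40 (invert busy blocks within the working day).
Zubin free: 09:35-11:30, 13:15-14:20, 14:50-15:40, 17:05-18:45.
Zane ∩ Finn: 08:30-10:05.
Zane ∩ Finn ∩ Jamal: 08:55-09:45.
Zane ∩ Finn ∩ Jamal ∩ Zubin: 09:35-09:45.
So the common availability across everyone is 09:35-09:45.
No common window is at least 20 minutes long.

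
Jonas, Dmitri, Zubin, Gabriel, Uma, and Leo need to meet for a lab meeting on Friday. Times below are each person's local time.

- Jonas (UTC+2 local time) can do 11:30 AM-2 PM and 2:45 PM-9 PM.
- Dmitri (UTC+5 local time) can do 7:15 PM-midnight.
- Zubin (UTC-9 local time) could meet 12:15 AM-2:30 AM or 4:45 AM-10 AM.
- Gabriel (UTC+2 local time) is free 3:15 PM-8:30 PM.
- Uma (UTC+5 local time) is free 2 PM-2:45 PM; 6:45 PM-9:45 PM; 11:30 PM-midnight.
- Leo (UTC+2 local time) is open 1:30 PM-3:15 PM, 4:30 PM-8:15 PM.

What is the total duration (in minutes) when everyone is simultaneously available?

Jonas in UTC: 09:30-12:00, 12:45-19:00 (subtract 2h to convert from UTC+2).
Dmitri in UTC: 14:15-19:00 (subtract 5h to convert from UTC+5).
Zubin in UTC: 09:15-11:30, 13:45-19:00 (add 9h to convert from UTC-9).
Gabriel in UTC: 13:15-18:30 (subtract 2h to convert from UTC+2).
Uma in UTC: 09:00-09:45, 13:45-16:45, 18:30-19:00 (subtract 5h to convert from UTC+5).
Leo in UTC: 11:30-13:15, 14:30-18:15 (subtract 2h to convert from UTC+2).
Jonas ∩ Dmitri: 14:15-19:00.
Jonas ∩ Dmitri ∩ Zubin: 14:15-19:00.
Jonas ∩ Dmitri ∩ Zubin ∩ Gabriel: 14:15-18:30.
Jonas ∩ Dmitri ∩ Zubin ∩ Gabriel ∩ Uma: 14:15-16:45.
Jonas ∩ Dmitri ∩ Zubin ∩ Gabriel ∩ Uma ∩ Leo: 14:30-16:45.
That's a single block of 135 minutes.

135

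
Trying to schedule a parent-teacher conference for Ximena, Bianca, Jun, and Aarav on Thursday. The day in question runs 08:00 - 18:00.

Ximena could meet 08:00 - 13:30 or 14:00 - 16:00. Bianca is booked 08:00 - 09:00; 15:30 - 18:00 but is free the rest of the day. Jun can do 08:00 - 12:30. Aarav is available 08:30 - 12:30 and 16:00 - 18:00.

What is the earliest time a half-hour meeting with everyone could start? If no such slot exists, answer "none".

09:00

Ximena free: 08:00-13:30, 14:00-16:00.
Bianca free: 09:00-15:30 (invert busy blocks within the working day).
Jun free: 08:00-12:30.
Aarav free: 08:30-12:30, 16:00-18:00.
Ximena ∩ Bianca: 09:00-13:30, 14:00-15:30.
Ximena ∩ Bianca ∩ Jun: 09:00-12:30.
Ximena ∩ Bianca ∩ Jun ∩ Aarav: 09:00-12:30.
Those are the intersection windows.
The first common window of at least 30 minutes is 09:00-12:30, so the earliest start is 09:00.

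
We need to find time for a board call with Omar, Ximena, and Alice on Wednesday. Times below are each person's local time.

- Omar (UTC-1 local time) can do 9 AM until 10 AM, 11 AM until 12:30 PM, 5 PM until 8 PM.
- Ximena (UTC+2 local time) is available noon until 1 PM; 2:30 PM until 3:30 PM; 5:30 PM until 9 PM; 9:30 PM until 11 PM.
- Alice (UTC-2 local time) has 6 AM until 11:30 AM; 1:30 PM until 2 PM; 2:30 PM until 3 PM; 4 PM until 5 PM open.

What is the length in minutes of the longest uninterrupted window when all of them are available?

60

Omar in UTC: 10:00-11:00, 12:00-13:30, 18:00-21:00 (add 1h to convert from UTC-1).
Ximena in UTC: 10:00-11:00, 12:30-13:30, 15:30-19:00, 19:30-21:00 (subtract 2h to convert from UTC+2).
Alice in UTC: 08:00-13:30, 15:30-16:00, 16:30-17:00, 18:00-19:00 (add 2h to convert from UTC-2).
Omar ∩ Ximena: 10:00-11:00, 12:30-13:30, 18:00-19:00, 19:30-21:00.
Omar ∩ Ximena ∩ Alice: 10:00-11:00, 12:30-13:30, 18:00-19:00.
The longest is 10:00-11:00 at 60 minutes.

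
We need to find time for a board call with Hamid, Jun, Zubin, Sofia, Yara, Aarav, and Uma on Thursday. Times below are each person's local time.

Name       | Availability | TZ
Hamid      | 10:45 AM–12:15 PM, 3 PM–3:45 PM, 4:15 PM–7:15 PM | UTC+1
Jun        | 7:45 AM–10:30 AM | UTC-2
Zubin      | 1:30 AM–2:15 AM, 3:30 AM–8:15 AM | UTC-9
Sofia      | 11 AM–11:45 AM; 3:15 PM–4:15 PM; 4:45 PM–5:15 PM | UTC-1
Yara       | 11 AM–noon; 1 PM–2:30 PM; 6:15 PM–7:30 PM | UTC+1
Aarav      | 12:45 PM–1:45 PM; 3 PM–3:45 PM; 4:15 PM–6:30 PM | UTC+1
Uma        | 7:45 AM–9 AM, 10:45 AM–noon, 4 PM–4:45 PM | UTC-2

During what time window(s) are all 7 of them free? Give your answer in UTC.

Hamid in UTC: 09:45-11:15, 14:00-14:45, 15:15-18:15 (subtract 1h to convert from UTC+1).
Jun in UTC: 09:45-12:30 (add 2h to convert from UTC-2).
Zubin in UTC: 10:30-11:15, 12:30-17:15 (add 9h to convert from UTC-9).
Sofia in UTC: 12:00-12:45, 16:15-17:15, 17:45-18:15 (add 1h to convert from UTC-1).
Yara in UTC: 10:00-11:00, 12:00-13:30, 17:15-18:30 (subtract 1h to convert from UTC+1).
Aarav in UTC: 11:45-12:45, 14:00-14:45, 15:15-17:30 (subtract 1h to convert from UTC+1).
Uma in UTC: 09:45-11:00, 12:45-14:00, 18:00-18:45 (add 2h to convert from UTC-2).
Hamid ∩ Jun: 09:45-11:15.
Hamid ∩ Jun ∩ Zubin: 10:30-11:15.
Hamid ∩ Jun ∩ Zubin ∩ Sofia: ∅.
Hamid ∩ Jun ∩ Zubin ∩ Sofia ∩ Yara: ∅.
Hamid ∩ Jun ∩ Zubin ∩ Sofia ∩ Yara ∩ Aarav: ∅.
Hamid ∩ Jun ∩ Zubin ∩ Sofia ∩ Yara ∩ Aarav ∩ Uma: ∅.
There is no time when everyone is free.

none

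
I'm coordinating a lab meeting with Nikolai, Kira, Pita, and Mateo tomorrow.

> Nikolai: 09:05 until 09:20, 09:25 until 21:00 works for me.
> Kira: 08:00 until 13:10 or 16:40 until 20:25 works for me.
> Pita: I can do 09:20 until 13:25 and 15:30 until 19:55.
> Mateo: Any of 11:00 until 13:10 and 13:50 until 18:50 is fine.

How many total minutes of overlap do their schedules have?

Nikolai ∩ Kira: 09:05-09:20, 09:25-13:10, 16:40-20:25.
Nikolai ∩ Kira ∩ Pita: 09:25-13:10, 16:40-19:55.
Nikolai ∩ Kira ∩ Pita ∩ Mateo: 11:00-13:10, 16:40-18:50.
Summing the common windows: 130 + 130 = 260 minutes.

260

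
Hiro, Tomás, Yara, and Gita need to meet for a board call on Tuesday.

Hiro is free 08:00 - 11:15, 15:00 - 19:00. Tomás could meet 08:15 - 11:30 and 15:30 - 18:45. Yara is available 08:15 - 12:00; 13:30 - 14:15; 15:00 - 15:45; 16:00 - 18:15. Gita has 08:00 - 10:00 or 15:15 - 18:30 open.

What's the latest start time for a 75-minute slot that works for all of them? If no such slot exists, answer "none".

Hiro ∩ Tomás: 08:15-11:15, 15:30-18:45.
Hiro ∩ Tomás ∩ Yara: 08:15-11:15, 15:30-15:45, 16:00-18:15.
Hiro ∩ Tomás ∩ Yara ∩ Gita: 08:15-10:00, 15:30-15:45, 16:00-18:15.
The last common window of at least 75 minutes is 16:00-18:15; a 75-minute meeting can start as late as 17:00 and still end by 18:15.

17:00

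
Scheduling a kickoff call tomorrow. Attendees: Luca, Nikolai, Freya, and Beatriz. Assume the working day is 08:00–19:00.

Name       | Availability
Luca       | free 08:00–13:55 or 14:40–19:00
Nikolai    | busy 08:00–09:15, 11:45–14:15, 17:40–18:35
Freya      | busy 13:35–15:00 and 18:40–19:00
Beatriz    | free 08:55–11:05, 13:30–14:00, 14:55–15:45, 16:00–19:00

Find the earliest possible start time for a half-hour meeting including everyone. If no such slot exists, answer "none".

Luca free: 08:00-13:55, 14:40-19:00.
Nikolai free: 09:15-11:45, 14:15-17:40, 18:35-19:00 (invert busy blocks within the working day).
Freya free: 08:00-13:35, 15:00-18:40 (invert busy blocks within the working day).
Beatriz free: 08:55-11:05, 13:30-14:00, 14:55-15:45, 16:00-19:00.
Luca ∩ Nikolai: 09:15-11:45, 14:40-17:40, 18:35-19:00.
Luca ∩ Nikolai ∩ Freya: 09:15-11:45, 15:00-17:40, 18:35-18:40.
Luca ∩ Nikolai ∩ Freya ∩ Beatriz: 09:15-11:05, 15:00-15:45, 16:00-17:40, 18:35-18:40.
Those are the intersection windows.
The first common window of at least 30 minutes is 09:15-11:05, so the earliest start is 09:15.

09:15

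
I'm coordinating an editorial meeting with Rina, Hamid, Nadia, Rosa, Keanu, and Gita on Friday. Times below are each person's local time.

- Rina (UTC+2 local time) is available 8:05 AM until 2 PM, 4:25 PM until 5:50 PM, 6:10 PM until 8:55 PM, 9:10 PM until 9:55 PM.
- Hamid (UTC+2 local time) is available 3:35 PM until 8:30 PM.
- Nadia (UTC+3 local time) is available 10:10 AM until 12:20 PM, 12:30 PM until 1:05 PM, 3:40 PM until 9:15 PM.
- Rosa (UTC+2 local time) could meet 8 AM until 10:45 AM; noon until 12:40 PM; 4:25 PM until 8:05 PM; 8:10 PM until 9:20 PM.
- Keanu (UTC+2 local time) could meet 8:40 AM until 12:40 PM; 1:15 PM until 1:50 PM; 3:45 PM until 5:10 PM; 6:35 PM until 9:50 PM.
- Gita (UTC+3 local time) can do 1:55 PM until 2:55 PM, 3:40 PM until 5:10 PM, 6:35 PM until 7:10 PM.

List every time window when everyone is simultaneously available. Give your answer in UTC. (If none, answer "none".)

Rina in UTC: 06:05-12:00, 14:25-15:50, 16:10-18:55, 19:10-19:55 (subtract 2h to convert from UTC+2).
Hamid in UTC: 13:35-18:30 (subtract 2h to convert from UTC+2).
Nadia in UTC: 07:10-09:20, 09:30-10:05, 12:40-18:15 (subtract 3h to convert from UTC+3).
Rosa in UTC: 06:00-08:45, 10:00-10:40, 14:25-18:05, 18:10-19:20 (subtract 2h to convert from UTC+2).
Keanu in UTC: 06:40-10:40, 11:15-11:50, 13:45-15:10, 16:35-19:50 (subtract 2h to convert from UTC+2).
Gita in UTC: 10:55-11:55, 12:40-14:10, 15:35-16:10 (subtract 3h to convert from UTC+3).
Rina ∩ Hamid: 14:25-15:50, 16:10-18:30.
Rina ∩ Hamid ∩ Nadia: 14:25-15:50, 16:10-18:15.
Rina ∩ Hamid ∩ Nadia ∩ Rosa: 14:25-15:50, 16:10-18:05, 18:10-18:15.
Rina ∩ Hamid ∩ Nadia ∩ Rosa ∩ Keanu: 14:25-15:10, 16:35-18:05, 18:10-18:15.
Rina ∩ Hamid ∩ Nadia ∩ Rosa ∩ Keanu ∩ Gita: ∅.
There is no time when everyone is free.

none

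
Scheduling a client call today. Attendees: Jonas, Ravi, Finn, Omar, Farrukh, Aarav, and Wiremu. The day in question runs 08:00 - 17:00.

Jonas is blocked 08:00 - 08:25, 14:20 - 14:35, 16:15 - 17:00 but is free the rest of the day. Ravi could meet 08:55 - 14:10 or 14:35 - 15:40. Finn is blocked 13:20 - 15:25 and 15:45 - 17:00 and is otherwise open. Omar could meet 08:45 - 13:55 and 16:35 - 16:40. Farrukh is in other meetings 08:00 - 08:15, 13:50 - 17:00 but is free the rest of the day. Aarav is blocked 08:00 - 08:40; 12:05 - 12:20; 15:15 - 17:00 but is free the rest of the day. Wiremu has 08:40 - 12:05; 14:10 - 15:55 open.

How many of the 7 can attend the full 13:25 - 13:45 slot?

Jonas free: 08:25-14:20, 14:35-16:15 (invert busy blocks within the working day).
Ravi free: 08:55-14:10, 14:35-15:40.
Finn free: 08:00-13:20, 15:25-15:45 (invert busy blocks within the working day).
Omar free: 08:45-13:55, 16:35-16:40.
Farrukh free: 08:15-13:50 (invert busy blocks within the working day).
Aarav free: 08:40-12:05, 12:20-15:15 (invert busy blocks within the working day).
Wiremu free: 08:40-12:05, 14:10-15:55.
Jonas, Ravi, Omar, Farrukh, and Aarav can make the full 13:25-13:45 slot — that's 5.

5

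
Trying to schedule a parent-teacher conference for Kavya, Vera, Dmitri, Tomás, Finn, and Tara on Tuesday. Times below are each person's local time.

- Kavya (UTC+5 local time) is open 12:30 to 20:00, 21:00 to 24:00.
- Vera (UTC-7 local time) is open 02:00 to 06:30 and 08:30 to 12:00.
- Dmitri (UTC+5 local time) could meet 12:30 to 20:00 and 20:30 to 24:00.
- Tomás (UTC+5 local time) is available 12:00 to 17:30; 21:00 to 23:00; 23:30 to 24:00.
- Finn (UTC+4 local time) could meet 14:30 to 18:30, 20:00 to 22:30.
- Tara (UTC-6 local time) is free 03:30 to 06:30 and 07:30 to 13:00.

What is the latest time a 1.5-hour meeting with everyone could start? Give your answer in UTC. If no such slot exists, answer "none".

Kavya in UTC: 07:30-15:00, 16:00-19:00 (subtract 5h to convert from UTC+5).
Vera in UTC: 09:00-13:30, 15:30-19:00 (add 7h to convert from UTC-7).
Dmitri in UTC: 07:30-15:00, 15:30-19:00 (subtract 5h to convert from UTC+5).
Tomás in UTC: 07:00-12:30, 16:00-18:00, 18:30-19:00 (subtract 5h to convert from UTC+5).
Finn in UTC: 10:30-14:30, 16:00-18:30 (subtract 4h to convert from UTC+4).
Tara in UTC: 09:30-12:30, 13:30-19:00 (add 6h to convert from UTC-6).
Kavya ∩ Vera: 09:00-13:30, 16:00-19:00.
Kavya ∩ Vera ∩ Dmitri: 09:00-13:30, 16:00-19:00.
Kavya ∩ Vera ∩ Dmitri ∩ Tomás: 09:00-12:30, 16:00-18:00, 18:30-19:00.
Kavya ∩ Vera ∩ Dmitri ∩ Tomás ∩ Finn: 10:30-12:30, 16:00-18:00.
Kavya ∩ Vera ∩ Dmitri ∩ Tomás ∩ Finn ∩ Tara: 10:30-12:30, 16:00-18:00.
The last common window of at least 90 minutes is 16:00-18:00; a 90-minute meeting can start as late as 16:30 and still end by 18:00.

16:30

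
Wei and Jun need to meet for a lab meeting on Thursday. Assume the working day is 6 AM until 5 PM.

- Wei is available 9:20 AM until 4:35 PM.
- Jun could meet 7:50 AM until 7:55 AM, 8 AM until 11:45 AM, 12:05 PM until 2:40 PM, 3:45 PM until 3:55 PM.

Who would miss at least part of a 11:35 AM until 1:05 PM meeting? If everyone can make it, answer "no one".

Wei: free for 11:35-13:05. Jun: not fully free for 11:35-13:05.

Jun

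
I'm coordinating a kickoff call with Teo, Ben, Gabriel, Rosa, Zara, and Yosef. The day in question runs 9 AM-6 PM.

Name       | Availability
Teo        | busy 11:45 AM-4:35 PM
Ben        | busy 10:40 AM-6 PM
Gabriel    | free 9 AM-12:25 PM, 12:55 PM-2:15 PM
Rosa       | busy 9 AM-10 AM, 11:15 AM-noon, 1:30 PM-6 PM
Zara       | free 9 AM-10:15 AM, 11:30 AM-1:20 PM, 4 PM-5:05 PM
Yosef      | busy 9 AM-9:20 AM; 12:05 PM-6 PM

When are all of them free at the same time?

Teo free: 09:00-11:45, 16:35-18:00 (invert busy blocks within the working day).
Ben free: 09:00-10:40 (invert busy blocks within the working day).
Gabriel free: 09:00-12:25, 12:55-14:15.
Rosa free: 10:00-11:15, 12:00-13:30 (invert busy blocks within the working day).
Zara free: 09:00-10:15, 11:30-13:20, 16:00-17:05.
Yosef free: 09:20-12:05 (invert busy blocks within the working day).
Teo ∩ Ben: 09:00-10:40.
Teo ∩ Ben ∩ Gabriel: 09:00-10:40.
Teo ∩ Ben ∩ Gabriel ∩ Rosa: 10:00-10:40.
Teo ∩ Ben ∩ Gabriel ∩ Rosa ∩ Zara: 10:00-10:15.
Teo ∩ Ben ∩ Gabriel ∩ Rosa ∩ Zara ∩ Yosef: 10:00-10:15.
Those are the intersection windows.

10:00-10:15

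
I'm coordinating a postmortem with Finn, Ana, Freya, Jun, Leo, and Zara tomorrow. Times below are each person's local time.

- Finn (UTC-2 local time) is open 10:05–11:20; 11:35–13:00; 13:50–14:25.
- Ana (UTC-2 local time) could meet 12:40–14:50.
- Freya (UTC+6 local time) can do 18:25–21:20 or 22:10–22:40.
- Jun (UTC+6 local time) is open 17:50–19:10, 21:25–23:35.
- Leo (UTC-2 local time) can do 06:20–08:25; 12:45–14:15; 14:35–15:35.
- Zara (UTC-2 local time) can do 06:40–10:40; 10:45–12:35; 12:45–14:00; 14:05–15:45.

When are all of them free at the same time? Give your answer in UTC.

16:10-16:15

Finn in UTC: 12:05-13:20, 13:35-15:00, 15:50-16:25 (add 2h to convert from UTC-2).
Ana in UTC: 14:40-16:50 (add 2h to convert from UTC-2).
Freya in UTC: 12:25-15:20, 16:10-16:40 (subtract 6h to convert from UTC+6).
Jun in UTC: 11:50-13:10, 15:25-17:35 (subtract 6h to convert from UTC+6).
Leo in UTC: 08:20-10:25, 14:45-16:15, 16:35-17:35 (add 2h to convert from UTC-2).
Zara in UTC: 08:40-12:40, 12:45-14:35, 14:45-16:00, 16:05-17:45 (add 2h to convert from UTC-2).
Finn ∩ Ana: 14:40-15:00, 15:50-16:25.
Finn ∩ Ana ∩ Freya: 14:40-15:00, 16:10-16:25.
Finn ∩ Ana ∩ Freya ∩ Jun: 16:10-16:25.
Finn ∩ Ana ∩ Freya ∩ Jun ∩ Leo: 16:10-16:15.
Finn ∩ Ana ∩ Freya ∩ Jun ∩ Leo ∩ Zara: 16:10-16:15.
So the common availability across everyone is 16:10-16:15.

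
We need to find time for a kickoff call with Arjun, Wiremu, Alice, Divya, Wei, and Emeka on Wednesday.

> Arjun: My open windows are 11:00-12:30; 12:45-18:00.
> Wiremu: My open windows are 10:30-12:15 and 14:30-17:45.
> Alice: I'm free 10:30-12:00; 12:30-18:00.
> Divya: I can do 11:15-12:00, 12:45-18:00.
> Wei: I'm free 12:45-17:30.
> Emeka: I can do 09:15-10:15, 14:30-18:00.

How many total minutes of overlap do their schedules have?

Arjun ∩ Wiremu: 11:00-12:15, 14:30-17:45.
Arjun ∩ Wiremu ∩ Alice: 11:00-12:00, 14:30-17:45.
Arjun ∩ Wiremu ∩ Alice ∩ Divya: 11:15-12:00, 14:30-17:45.
Arjun ∩ Wiremu ∩ Alice ∩ Divya ∩ Wei: 14:30-17:30.
Arjun ∩ Wiremu ∩ Alice ∩ Divya ∩ Wei ∩ Emeka: 14:30-17:30.
That's a single block of 180 minutes.

180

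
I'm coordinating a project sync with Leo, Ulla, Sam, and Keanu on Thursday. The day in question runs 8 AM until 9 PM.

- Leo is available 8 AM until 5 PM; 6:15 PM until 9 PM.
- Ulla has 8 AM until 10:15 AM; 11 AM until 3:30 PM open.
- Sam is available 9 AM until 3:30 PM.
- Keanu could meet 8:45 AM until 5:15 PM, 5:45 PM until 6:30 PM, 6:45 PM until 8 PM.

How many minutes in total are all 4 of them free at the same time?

345

Leo ∩ Ulla: 08:00-10:15, 11:00-15:30.
Leo ∩ Ulla ∩ Sam: 09:00-10:15, 11:00-15:30.
Leo ∩ Ulla ∩ Sam ∩ Keanu: 09:00-10:15, 11:00-15:30.
So the common availability across everyone is 09:00-10:15, 11:00-15:30.
Summing the common windows: 75 + 270 = 345 minutes.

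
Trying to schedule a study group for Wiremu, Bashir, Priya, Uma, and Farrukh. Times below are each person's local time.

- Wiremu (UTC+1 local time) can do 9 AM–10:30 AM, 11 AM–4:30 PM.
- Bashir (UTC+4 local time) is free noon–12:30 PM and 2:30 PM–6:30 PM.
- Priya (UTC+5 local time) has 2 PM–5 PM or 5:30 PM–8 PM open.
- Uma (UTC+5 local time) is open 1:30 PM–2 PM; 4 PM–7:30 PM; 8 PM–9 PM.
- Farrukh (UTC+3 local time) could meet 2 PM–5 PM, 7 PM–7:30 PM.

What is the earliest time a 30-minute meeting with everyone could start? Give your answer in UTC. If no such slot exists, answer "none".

Wiremu in UTC: 08:00-09:30, 10:00-15:30 (subtract 1h to convert from UTC+1).
Bashir in UTC: 08:00-08:30, 10:30-14:30 (subtract 4h to convert from UTC+4).
Priya in UTC: 09:00-12:00, 12:30-15:00 (subtract 5h to convert from UTC+5).
Uma in UTC: 08:30-09:00, 11:00-14:30, 15:00-16:00 (subtract 5h to convert from UTC+5).
Farrukh in UTC: 11:00-14:00, 16:00-16:30 (subtract 3h to convert from UTC+3).
Wiremu ∩ Bashir: 08:00-08:30, 10:30-14:30.
Wiremu ∩ Bashir ∩ Priya: 10:30-12:00, 12:30-14:30.
Wiremu ∩ Bashir ∩ Priya ∩ Uma: 11:00-12:00, 12:30-14:30.
Wiremu ∩ Bashir ∩ Priya ∩ Uma ∩ Farrukh: 11:00-12:00, 12:30-14:00.
The first common window of at least 30 minutes is 11:00-12:00, so the earliest start is 11:00.

11:00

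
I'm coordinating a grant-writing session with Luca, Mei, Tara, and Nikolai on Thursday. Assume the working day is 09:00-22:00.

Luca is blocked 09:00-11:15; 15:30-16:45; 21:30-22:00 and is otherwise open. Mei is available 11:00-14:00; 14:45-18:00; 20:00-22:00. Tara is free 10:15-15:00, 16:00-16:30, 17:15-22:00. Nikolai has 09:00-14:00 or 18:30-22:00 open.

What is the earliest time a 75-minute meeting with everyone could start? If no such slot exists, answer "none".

Luca free: 11:15-15:30, 16:45-21:30 (invert busy blocks within the working day).
Mei free: 11:00-14:00, 14:45-18:00, 20:00-22:00.
Tara free: 10:15-15:00, 16:00-16:30, 17:15-22:00.
Nikolai free: 09:00-14:00, 18:30-22:00.
Luca ∩ Mei: 11:15-14:00, 14:45-15:30, 16:45-18:00, 20:00-21:30.
Luca ∩ Mei ∩ Tara: 11:15-14:00, 14:45-15:00, 17:15-18:00, 20:00-21:30.
Luca ∩ Mei ∩ Tara ∩ Nikolai: 11:15-14:00, 20:00-21:30.
The first common window of at least 75 minutes is 11:15-14:00, so the earliest start is 11:15.

11:15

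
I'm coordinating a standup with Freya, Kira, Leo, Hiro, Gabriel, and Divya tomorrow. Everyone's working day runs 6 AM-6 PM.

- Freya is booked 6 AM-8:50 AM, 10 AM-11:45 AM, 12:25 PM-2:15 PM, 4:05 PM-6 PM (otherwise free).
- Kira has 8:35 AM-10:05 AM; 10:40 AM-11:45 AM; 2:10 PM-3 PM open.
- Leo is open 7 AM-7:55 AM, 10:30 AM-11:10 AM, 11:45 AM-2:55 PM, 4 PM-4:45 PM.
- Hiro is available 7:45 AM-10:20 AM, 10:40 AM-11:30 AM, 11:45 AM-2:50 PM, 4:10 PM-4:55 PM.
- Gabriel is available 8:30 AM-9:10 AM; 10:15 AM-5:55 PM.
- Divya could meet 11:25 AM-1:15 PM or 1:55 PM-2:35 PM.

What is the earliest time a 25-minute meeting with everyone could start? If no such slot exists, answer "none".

Freya free: 08:50-10:00, 11:45-12:25, 14:15-16:05 (invert busy blocks within the working day).
Kira free: 08:35-10:05, 10:40-11:45, 14:10-15:00.
Leo free: 07:00-07:55, 10:30-11:10, 11:45-14:55, 16:00-16:45.
Hiro free: 07:45-10:20, 10:40-11:30, 11:45-14:50, 16:10-16:55.
Gabriel free: 08:30-09:10, 10:15-17:55.
Divya free: 11:25-13:15, 13:55-14:35.
Freya ∩ Kira: 08:50-10:00, 14:15-15:00.
Freya ∩ Kira ∩ Leo: 14:15-14:55.
Freya ∩ Kira ∩ Leo ∩ Hiro: 14:15-14:50.
Freya ∩ Kira ∩ Leo ∩ Hiro ∩ Gabriel: 14:15-14:50.
Freya ∩ Kira ∩ Leo ∩ Hiro ∩ Gabriel ∩ Divya: 14:15-14:35.
No common window is at least 25 minutes long.

none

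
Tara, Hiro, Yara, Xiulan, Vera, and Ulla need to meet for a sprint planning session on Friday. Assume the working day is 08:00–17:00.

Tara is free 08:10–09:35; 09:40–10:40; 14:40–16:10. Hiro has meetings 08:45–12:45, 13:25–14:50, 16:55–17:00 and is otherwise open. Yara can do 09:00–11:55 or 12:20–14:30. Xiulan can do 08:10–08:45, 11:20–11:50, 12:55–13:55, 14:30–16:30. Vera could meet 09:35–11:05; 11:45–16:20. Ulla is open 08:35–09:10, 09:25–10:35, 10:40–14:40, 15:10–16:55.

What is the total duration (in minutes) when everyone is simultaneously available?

0

Tara free: 08:10-09:35, 09:40-10:40, 14:40-16:10.
Hiro free: 08:00-08:45, 12:45-13:25, 14:50-16:55 (invert busy blocks within the working day).
Yara free: 09:00-11:55, 12:20-14:30.
Xiulan free: 08:10-08:45, 11:20-11:50, 12:55-13:55, 14:30-16:30.
Vera free: 09:35-11:05, 11:45-16:20.
Ulla free: 08:35-09:10, 09:25-10:35, 10:40-14:40, 15:10-16:55.
Tara ∩ Hiro: 08:10-08:45, 14:50-16:10.
Tara ∩ Hiro ∩ Yara: ∅.
Tara ∩ Hiro ∩ Yara ∩ Xiulan: ∅.
Tara ∩ Hiro ∩ Yara ∩ Xiulan ∩ Vera: ∅.
Tara ∩ Hiro ∩ Yara ∩ Xiulan ∩ Vera ∩ Ulla: ∅.
There is no time when everyone is free.
There is no common window, so the total is 0 minutes.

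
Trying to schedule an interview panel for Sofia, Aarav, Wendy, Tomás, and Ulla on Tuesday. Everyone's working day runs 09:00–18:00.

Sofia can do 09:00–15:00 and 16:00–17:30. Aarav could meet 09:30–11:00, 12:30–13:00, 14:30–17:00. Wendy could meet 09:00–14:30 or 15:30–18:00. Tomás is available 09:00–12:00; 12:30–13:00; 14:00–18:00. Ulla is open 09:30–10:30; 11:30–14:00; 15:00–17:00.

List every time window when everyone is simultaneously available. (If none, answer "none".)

09:30-10:30, 12:30-13:00, 16:00-17:00

Sofia ∩ Aarav: 09:30-11:00, 12:30-13:00, 14:30-15:00, 16:00-17:00.
Sofia ∩ Aarav ∩ Wendy: 09:30-11:00, 12:30-13:00, 16:00-17:00.
Sofia ∩ Aarav ∩ Wendy ∩ Tomás: 09:30-11:00, 12:30-13:00, 16:00-17:00.
Sofia ∩ Aarav ∩ Wendy ∩ Tomás ∩ Ulla: 09:30-10:30, 12:30-13:00, 16:00-17:00.
Those are the intersection windows.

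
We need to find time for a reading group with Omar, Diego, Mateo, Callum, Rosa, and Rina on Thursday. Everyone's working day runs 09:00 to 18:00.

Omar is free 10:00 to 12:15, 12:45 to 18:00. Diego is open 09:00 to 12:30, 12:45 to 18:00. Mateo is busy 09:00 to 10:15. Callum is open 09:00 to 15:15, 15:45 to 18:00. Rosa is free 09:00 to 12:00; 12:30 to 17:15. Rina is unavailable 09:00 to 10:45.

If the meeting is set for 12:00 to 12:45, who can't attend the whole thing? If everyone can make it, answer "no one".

Diego, Omar, Rosa

Omar free: 10:00-12:15, 12:45-18:00.
Diego free: 09:00-12:30, 12:45-18:00.
Mateo free: 10:15-18:00 (invert busy blocks within the working day).
Callum free: 09:00-15:15, 15:45-18:00.
Rosa free: 09:00-12:00, 12:30-17:15.
Rina free: 10:45-18:00 (invert busy blocks within the working day).
Omar: not fully free for 12:00-12:45. Diego: not fully free for 12:00-12:45. Mateo: free for 12:00-12:45. Callum: free for 12:00-12:45. Rosa: not fully free for 12:00-12:45. Rina: free for 12:00-12:45.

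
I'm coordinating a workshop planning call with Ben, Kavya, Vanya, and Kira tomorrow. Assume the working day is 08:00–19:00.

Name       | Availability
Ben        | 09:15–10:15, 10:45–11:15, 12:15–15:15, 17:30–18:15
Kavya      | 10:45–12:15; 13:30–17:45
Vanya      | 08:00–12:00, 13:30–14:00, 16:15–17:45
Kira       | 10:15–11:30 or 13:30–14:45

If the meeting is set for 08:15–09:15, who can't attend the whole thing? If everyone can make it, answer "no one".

Ben: not fully free for 08:15-09:15. Kavya: not fully free for 08:15-09:15. Vanya: free for 08:15-09:15. Kira: not fully free for 08:15-09:15.

Ben, Kavya, Kira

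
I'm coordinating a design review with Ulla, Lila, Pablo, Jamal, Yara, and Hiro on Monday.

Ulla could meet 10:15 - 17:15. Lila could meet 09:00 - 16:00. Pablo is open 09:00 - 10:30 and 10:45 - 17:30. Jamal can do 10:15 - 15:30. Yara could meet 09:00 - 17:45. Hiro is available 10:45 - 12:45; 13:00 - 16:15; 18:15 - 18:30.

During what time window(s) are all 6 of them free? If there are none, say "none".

Ulla ∩ Lila: 10:15-16:00.
Ulla ∩ Lila ∩ Pablo: 10:15-10:30, 10:45-16:00.
Ulla ∩ Lila ∩ Pablo ∩ Jamal: 10:15-10:30, 10:45-15:30.
Ulla ∩ Lila ∩ Pablo ∩ Jamal ∩ Yara: 10:15-10:30, 10:45-15:30.
Ulla ∩ Lila ∩ Pablo ∩ Jamal ∩ Yara ∩ Hiro: 10:45-12:45, 13:00-15:30.

10:45-12:45, 13:00-15:30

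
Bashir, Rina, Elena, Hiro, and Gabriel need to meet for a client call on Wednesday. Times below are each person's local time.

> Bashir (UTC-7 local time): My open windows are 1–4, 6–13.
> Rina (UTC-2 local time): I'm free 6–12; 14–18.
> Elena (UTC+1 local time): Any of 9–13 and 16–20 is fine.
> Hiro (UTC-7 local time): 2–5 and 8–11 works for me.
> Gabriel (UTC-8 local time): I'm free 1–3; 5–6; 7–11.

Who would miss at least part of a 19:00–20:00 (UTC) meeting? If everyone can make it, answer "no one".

Bashir in UTC: 08:00-11:00, 13:00-20:00 (add 7h to convert from UTC-7).
Rina in UTC: 08:00-14:00, 16:00-20:00 (add 2h to convert from UTC-2).
Elena in UTC: 08:00-12:00, 15:00-19:00 (subtract 1h to convert from UTC+1).
Hiro in UTC: 09:00-12:00, 15:00-18:00 (add 7h to convert from UTC-7).
Gabriel in UTC: 09:00-11:00, 13:00-14:00, 15:00-19:00 (add 8h to convert from UTC-8).
Bashir: free for 19:00-20:00. Rina: free for 19:00-20:00. Elena: not fully free for 19:00-20:00. Hiro: not fully free for 19:00-20:00. Gabriel: not fully free for 19:00-20:00.

Elena, Gabriel, Hiro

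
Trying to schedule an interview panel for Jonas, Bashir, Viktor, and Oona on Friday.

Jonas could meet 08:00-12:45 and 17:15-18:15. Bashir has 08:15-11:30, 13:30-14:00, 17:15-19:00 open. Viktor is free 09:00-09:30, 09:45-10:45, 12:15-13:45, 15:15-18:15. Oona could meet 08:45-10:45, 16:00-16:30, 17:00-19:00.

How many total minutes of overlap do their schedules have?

150

Jonas ∩ Bashir: 08:15-11:30, 17:15-18:15.
Jonas ∩ Bashir ∩ Viktor: 09:00-09:30, 09:45-10:45, 17:15-18:15.
Jonas ∩ Bashir ∩ Viktor ∩ Oona: 09:00-09:30, 09:45-10:45, 17:15-18:15.
Those are the intersection windows.
Summing the common windows: 30 + 60 + 60 = 150 minutes.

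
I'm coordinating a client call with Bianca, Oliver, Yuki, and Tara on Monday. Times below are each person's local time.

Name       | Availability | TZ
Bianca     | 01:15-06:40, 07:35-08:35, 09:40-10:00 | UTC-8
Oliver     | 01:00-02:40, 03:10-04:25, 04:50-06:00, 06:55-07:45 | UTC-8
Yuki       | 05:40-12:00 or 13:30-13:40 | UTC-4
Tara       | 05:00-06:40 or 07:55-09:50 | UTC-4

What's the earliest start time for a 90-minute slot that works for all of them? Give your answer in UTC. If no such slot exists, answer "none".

Bianca in UTC: 09:15-14:40, 15:35-16:35, 17:40-18:00 (add 8h to convert from UTC-8).
Oliver in UTC: 09:00-10:40, 11:10-12:25, 12:50-14:00, 14:55-15:45 (add 8h to convert from UTC-8).
Yuki in UTC: 09:40-16:00, 17:30-17:40 (add 4h to convert from UTC-4).
Tara in UTC: 09:00-10:40, 11:55-13:50 (add 4h to convert from UTC-4).
Bianca ∩ Oliver: 09:15-10:40, 11:10-12:25, 12:50-14:00, 15:35-15:45.
Bianca ∩ Oliver ∩ Yuki: 09:40-10:40, 11:10-12:25, 12:50-14:00, 15:35-15:45.
Bianca ∩ Oliver ∩ Yuki ∩ Tara: 09:40-10:40, 11:55-12:25, 12:50-13:50.
No common window is at least 90 minutes long.

none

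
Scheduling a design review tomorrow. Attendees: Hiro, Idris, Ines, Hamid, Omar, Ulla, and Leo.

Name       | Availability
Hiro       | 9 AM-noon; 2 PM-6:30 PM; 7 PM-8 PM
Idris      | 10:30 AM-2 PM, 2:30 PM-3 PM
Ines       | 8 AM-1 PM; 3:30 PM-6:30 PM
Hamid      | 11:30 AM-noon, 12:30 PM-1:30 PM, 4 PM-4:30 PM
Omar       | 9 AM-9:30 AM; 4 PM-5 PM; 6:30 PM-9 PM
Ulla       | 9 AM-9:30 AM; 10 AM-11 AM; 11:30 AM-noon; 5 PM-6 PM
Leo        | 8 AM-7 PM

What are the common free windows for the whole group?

none

Hiro ∩ Idris: 10:30-12:00, 14:30-15:00.
Hiro ∩ Idris ∩ Ines: 10:30-12:00.
Hiro ∩ Idris ∩ Ines ∩ Hamid: 11:30-12:00.
Hiro ∩ Idris ∩ Ines ∩ Hamid ∩ Omar: ∅.
Hiro ∩ Idris ∩ Ines ∩ Hamid ∩ Omar ∩ Ulla: ∅.
Hiro ∩ Idris ∩ Ines ∩ Hamid ∩ Omar ∩ Ulla ∩ Leo: ∅.
There is no time when everyone is free.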